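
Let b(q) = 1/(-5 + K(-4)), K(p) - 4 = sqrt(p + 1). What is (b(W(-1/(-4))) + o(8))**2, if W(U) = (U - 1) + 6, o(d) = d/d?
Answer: -3/(1 - I*sqrt(3))**2 ≈ 0.375 - 0.64952*I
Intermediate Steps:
o(d) = 1
K(p) = 4 + sqrt(1 + p) (K(p) = 4 + sqrt(p + 1) = 4 + sqrt(1 + p))
W(U) = 5 + U (W(U) = (-1 + U) + 6 = 5 + U)
b(q) = 1/(-1 + I*sqrt(3)) (b(q) = 1/(-5 + (4 + sqrt(1 - 4))) = 1/(-5 + (4 + sqrt(-3))) = 1/(-5 + (4 + I*sqrt(3))) = 1/(-1 + I*sqrt(3)))
(b(W(-1/(-4))) + o(8))**2 = (-I/(I + sqrt(3)) + 1)**2 = (1 - I/(I + sqrt(3)))**2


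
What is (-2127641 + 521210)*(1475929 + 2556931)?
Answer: -6478511322660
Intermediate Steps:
(-2127641 + 521210)*(1475929 + 2556931) = -1606431*4032860 = -6478511322660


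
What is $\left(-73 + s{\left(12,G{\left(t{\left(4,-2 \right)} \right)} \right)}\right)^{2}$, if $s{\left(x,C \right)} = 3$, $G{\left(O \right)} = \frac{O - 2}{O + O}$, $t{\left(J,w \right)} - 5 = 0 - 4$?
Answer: $4900$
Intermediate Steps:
$t{\left(J,w \right)} = 1$ ($t{\left(J,w \right)} = 5 + \left(0 - 4\right) = 5 - 4 = 1$)
$G{\left(O \right)} = \frac{-2 + O}{2 O}$
$\left(-73 + s{\left(12,G{\left(t{\left(4,-2 \right)} \right)} \right)}\right)^{2} = \left(-73 + 3\right)^{2} = \left(-70\right)^{2} = 4900$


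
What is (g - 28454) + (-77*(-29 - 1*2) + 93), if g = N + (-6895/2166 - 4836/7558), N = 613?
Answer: -207619041947/8185314 ≈ -25365.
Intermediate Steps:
g = 4986303889/8185314 (g = 613 + (-6895/2166 - 4836/7558) = 613 + (-6895*1/2166 - 4836*1/7558) = 613 + (-6895/2166 - 2418/3779) = 613 - 31293593/8185314 = 4986303889/8185314 ≈ 609.18)
(g - 28454) + (-77*(-29 - 1*2) + 93) = (4986303889/8185314 - 28454) + (-77*(-29 - 1*2) + 93) = -227918620667/8185314 + (-77*(-29 - 2) + 93) = -227918620667/8185314 + (-77*(-31) + 93) = -227918620667/8185314 + (2387 + 93) = -227918620667/8185314 + 2480 = -207619041947/8185314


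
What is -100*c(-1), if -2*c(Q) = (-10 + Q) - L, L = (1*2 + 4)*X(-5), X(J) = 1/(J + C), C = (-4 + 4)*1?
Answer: -490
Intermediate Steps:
C = 0 (C = 0*1 = 0)
X(J) = 1/J (X(J) = 1/(J + 0) = 1/J)
L = -6/5 (L = (1*2 + 4)/(-5) = (2 + 4)*(-1/5) = 6*(-1/5) = -6/5 ≈ -1.2000)
c(Q) = 22/5 - Q/2 (c(Q) = -((-10 + Q) - 1*(-6/5))/2 = -((-10 + Q) + 6/5)/2 = -(-44/5 + Q)/2 = 22/5 - Q/2)
-100*c(-1) = -100*(22/5 - 1/2*(-1)) = -100*(22/5 + 1/2) = -100*49/10 = -490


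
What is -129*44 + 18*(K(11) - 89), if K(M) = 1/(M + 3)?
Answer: -50937/7 ≈ -7276.7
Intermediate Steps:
K(M) = 1/(3 + M)
-129*44 + 18*(K(11) - 89) = -129*44 + 18*(1/(3 + 11) - 89) = -5676 + 18*(1/14 - 89) = -5676 + 18*(-1245/14) = -5676 - 11205/7 = -50937/7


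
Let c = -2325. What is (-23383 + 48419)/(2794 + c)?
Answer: 25036/469 ≈ 53.382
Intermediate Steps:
(-23383 + 48419)/(2794 + c) = (-23383 + 48419)/(2794 - 2325) = 25036/469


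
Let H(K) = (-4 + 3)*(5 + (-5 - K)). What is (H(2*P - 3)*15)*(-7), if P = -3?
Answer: 945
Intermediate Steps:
H(K) = K (H(K) = -(-1)*K = K)
(H(2*P - 3)*15)*(-7) = ((2*(-3) - 3)*15)*(-7) = ((-6 - 3)*15)*(-7) = -9*15*(-7) = -135*(-7) = 945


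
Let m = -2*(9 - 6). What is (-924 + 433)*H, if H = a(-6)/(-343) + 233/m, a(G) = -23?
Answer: 39172471/2058 ≈ 19034.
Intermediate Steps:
m = -6 (m = -2*3 = -6)
H = -79781/2058 (H = -23/(-343) + 233/(-6) = -23*(-1/343) + 233*(-⅙) = 23/343 - 233/6 = -79781/2058 ≈ -38.766)
(-924 + 433)*H = (-924 + 433)*(-79781/2058) = -491*(-79781/2058) = 39172471/2058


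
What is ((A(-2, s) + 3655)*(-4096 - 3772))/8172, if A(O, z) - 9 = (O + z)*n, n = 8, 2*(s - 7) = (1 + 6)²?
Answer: -2557100/681 ≈ -3754.9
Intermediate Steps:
s = 63/2 (s = 7 + (1 + 6)²/2 = 7 + (½)*7² = 7 + (½)*49 = 7 + 49/2 = 63/2 ≈ 31.500)
A(O, z) = 9 + 8*O + 8*z (A(O, z) = 9 + (O + z)*8 = 9 + (8*O + 8*z) = 9 + 8*O + 8*z)
((A(-2, s) + 3655)*(-4096 - 3772))/8172 = (((9 + 8*(-2) + 8*(63/2)) + 3655)*(-4096 - 3772))/8172 = (((9 - 16 + 252) + 3655)*(-7868))*(1/8172) = ((245 + 3655)*(-7868))*(1/8172) = (3900*(-7868))*(1/8172) = -30685200*1/8172 = -2557100/681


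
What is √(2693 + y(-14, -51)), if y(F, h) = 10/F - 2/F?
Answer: √131929/7 ≈ 51.889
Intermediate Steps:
y(F, h) = 8/F
√(2693 + y(-14, -51)) = √(2693 + 8/(-14)) = √(2693 + 8*(-1/14)) = √(2693 - 4/7) = √(18847/7) = √131929/7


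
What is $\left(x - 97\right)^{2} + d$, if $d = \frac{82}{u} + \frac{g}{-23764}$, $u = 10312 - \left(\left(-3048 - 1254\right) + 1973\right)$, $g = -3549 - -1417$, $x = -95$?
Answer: $\frac{212961561323}{5776937} \approx 36864.0$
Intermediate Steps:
$g = -2132$ ($g = -3549 + 1417 = -2132$)
$u = 12641$ ($u = 10312 - \left(-4302 + 1973\right) = 10312 - -2329 = 10312 + 2329 = 12641$)
$d = \frac{555755}{5776937}$ ($d = \frac{82}{12641} - \frac{2132}{-23764} = 82 \cdot \frac{1}{12641} - - \frac{41}{457} = \frac{82}{12641} + \frac{41}{457} = \frac{555755}{5776937} \approx 0.096202$)
$\left(x - 97\right)^{2} + d = \left(-95 - 97\right)^{2} + \frac{555755}{5776937} = \left(-192\right)^{2} + \frac{555755}{5776937} = 36864 + \frac{555755}{5776937} = \frac{212961561323}{5776937}$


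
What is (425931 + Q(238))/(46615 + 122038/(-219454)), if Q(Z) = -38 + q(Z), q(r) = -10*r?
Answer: 15490270317/1704954362 ≈ 9.0854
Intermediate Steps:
Q(Z) = -38 - 10*Z
(425931 + Q(238))/(46615 + 122038/(-219454)) = (425931 + (-38 - 10*238))/(46615 + 122038/(-219454)) = (425931 + (-38 - 2380))/(46615 + 122038*(-1/219454)) = (425931 - 2418)/(46615 - 61019/109727) = 423513/(5114863086/109727) = 423513*(109727/5114863086) = 15490270317/1704954362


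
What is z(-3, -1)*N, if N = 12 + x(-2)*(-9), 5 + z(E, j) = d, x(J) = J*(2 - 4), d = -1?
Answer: 144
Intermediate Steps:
x(J) = -2*J (x(J) = J*(-2) = -2*J)
z(E, j) = -6 (z(E, j) = -5 - 1 = -6)
N = -24 (N = 12 - 2*(-2)*(-9) = 12 + 4*(-9) = 12 - 36 = -24)
z(-3, -1)*N = -6*(-24) = 144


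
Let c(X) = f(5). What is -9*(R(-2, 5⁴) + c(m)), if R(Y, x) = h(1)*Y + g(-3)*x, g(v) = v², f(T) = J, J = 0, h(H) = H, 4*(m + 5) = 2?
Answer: -50607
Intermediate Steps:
m = -9/2 (m = -5 + (¼)*2 = -5 + ½ = -9/2 ≈ -4.5000)
f(T) = 0
c(X) = 0
R(Y, x) = Y + 9*x (R(Y, x) = 1*Y + (-3)²*x = Y + 9*x)
-9*(R(-2, 5⁴) + c(m)) = -9*((-2 + 9*5⁴) + 0) = -9*((-2 + 9*625) + 0) = -9*((-2 + 5625) + 0) = -9*(5623 + 0) = -9*5623 = -50607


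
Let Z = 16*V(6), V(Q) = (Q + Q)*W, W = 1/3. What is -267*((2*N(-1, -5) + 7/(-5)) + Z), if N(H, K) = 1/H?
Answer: -80901/5 ≈ -16180.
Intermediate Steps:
W = ⅓ ≈ 0.33333
V(Q) = 2*Q/3 (V(Q) = (Q + Q)*(⅓) = (2*Q)*(⅓) = 2*Q/3)
Z = 64 (Z = 16*((⅔)*6) = 16*4 = 64)
-267*((2*N(-1, -5) + 7/(-5)) + Z) = -267*((2/(-1) + 7/(-5)) + 64) = -267*((2*(-1) + 7*(-⅕)) + 64) = -267*((-2 - 7/5) + 64) = -267*(-17/5 + 64) = -267*303/5 = -80901/5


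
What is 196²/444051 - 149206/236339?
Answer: -57175874482/104946569289 ≈ -0.54481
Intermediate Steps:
196²/444051 - 149206/236339 = 38416*(1/444051) - 149206*1/236339 = 38416/444051 - 149206/236339 = -57175874482/104946569289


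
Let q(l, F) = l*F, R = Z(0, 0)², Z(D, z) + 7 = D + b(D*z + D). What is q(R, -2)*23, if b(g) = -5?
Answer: -6624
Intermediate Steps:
Z(D, z) = -12 + D (Z(D, z) = -7 + (D - 5) = -7 + (-5 + D) = -12 + D)
R = 144 (R = (-12 + 0)² = (-12)² = 144)
q(l, F) = F*l
q(R, -2)*23 = -2*144*23 = -288*23 = -6624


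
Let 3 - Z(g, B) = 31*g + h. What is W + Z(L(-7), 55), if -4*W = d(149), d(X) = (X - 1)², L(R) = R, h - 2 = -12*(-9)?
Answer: -5366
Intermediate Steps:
h = 110 (h = 2 - 12*(-9) = 2 + 108 = 110)
d(X) = (-1 + X)²
W = -5476 (W = -(-1 + 149)²/4 = -¼*148² = -¼*21904 = -5476)
Z(g, B) = -107 - 31*g (Z(g, B) = 3 - (31*g + 110) = 3 - (110 + 31*g) = 3 + (-110 - 31*g) = -107 - 31*g)
W + Z(L(-7), 55) = -5476 + (-107 - 31*(-7)) = -5476 + (-107 + 217) = -5476 + 110 = -5366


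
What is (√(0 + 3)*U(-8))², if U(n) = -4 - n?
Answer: 48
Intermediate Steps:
(√(0 + 3)*U(-8))² = (√(0 + 3)*(-4 - 1*(-8)))² = (√3*(-4 + 8))² = (√3*4)² = (4*√3)² = 48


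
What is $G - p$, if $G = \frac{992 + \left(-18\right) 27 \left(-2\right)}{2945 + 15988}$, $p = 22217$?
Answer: $- \frac{420632497}{18933} \approx -22217.0$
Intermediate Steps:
$G = \frac{1964}{18933}$ ($G = \frac{992 - -972}{18933} = \left(992 + 972\right) \frac{1}{18933} = 1964 \cdot \frac{1}{18933} = \frac{1964}{18933} \approx 0.10373$)
$G - p = \frac{1964}{18933} - 22217 = - \frac{420632497}{18933}$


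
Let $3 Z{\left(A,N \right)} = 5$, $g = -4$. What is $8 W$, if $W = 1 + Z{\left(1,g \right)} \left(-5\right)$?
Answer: $- \frac{176}{3} \approx -58.667$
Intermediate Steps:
$Z{\left(A,N \right)} = \frac{5}{3}$ ($Z{\left(A,N \right)} = \frac{1}{3} \cdot 5 = \frac{5}{3}$)
$W = - \frac{22}{3}$ ($W = 1 + \frac{5}{3} \left(-5\right) = 1 - \frac{25}{3} = - \frac{22}{3} \approx -7.3333$)
$8 W = 8 \left(- \frac{22}{3}\right) = - \frac{176}{3}$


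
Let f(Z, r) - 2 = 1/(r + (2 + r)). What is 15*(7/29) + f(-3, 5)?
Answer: 1985/348 ≈ 5.7040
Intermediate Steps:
f(Z, r) = 2 + 1/(2 + 2*r) (f(Z, r) = 2 + 1/(r + (2 + r)) = 2 + 1/(2 + 2*r))
15*(7/29) + f(-3, 5) = 15*(7/29) + (5 + 4*5)/(2*(1 + 5)) = 15*(7*(1/29)) + (½)*(5 + 20)/6 = 15*(7/29) + (½)*(⅙)*25 = 105/29 + 25/12 = 1985/348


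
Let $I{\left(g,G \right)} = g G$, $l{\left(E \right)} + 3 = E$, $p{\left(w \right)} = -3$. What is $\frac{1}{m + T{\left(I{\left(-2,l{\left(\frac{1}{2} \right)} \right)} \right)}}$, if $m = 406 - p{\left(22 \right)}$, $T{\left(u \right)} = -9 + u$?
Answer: $\frac{1}{405} \approx 0.0024691$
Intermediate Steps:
$l{\left(E \right)} = -3 + E$
$I{\left(g,G \right)} = G g$
$m = 409$ ($m = 406 - -3 = 406 + 3 = 409$)
$\frac{1}{m + T{\left(I{\left(-2,l{\left(\frac{1}{2} \right)} \right)} \right)}} = \frac{1}{409 - \left(9 - \left(-3 + \frac{1}{2}\right) \left(-2\right)\right)} = \frac{1}{409 - 4} = \frac{1}{405}$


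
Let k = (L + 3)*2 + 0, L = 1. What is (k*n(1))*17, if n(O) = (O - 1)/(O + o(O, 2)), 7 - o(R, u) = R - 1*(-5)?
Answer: 0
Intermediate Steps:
o(R, u) = 2 - R (o(R, u) = 7 - (R - 1*(-5)) = 7 - (R + 5) = 7 - (5 + R) = 7 + (-5 - R) = 2 - R)
n(O) = -½ + O/2 (n(O) = (O - 1)/(O + (2 - O)) = (-1 + O)/2 = (-1 + O)*(½) = -½ + O/2)
k = 8 (k = (1 + 3)*2 + 0 = 4*2 + 0 = 8 + 0 = 8)
(k*n(1))*17 = (8*(-½ + (½)*1))*17 = (8*(-½ + ½))*17 = (8*0)*17 = 0*17 = 0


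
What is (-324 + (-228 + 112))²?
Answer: 193600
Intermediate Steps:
(-324 + (-228 + 112))² = (-324 - 116)² = (-440)² = 193600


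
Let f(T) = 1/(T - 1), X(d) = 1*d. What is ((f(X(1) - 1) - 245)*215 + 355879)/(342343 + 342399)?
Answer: 302989/684742 ≈ 0.44249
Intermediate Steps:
X(d) = d
f(T) = 1/(-1 + T)
((f(X(1) - 1) - 245)*215 + 355879)/(342343 + 342399) = ((1/(-1 + (1 - 1)) - 245)*215 + 355879)/(342343 + 342399) = ((1/(-1 + 0) - 245)*215 + 355879)/684742 = ((1/(-1) - 245)*215 + 355879)*(1/684742) = ((-1 - 245)*215 + 355879)*(1/684742) = (-246*215 + 355879)*(1/684742) = (-52890 + 355879)*(1/684742) = 302989*(1/684742) = 302989/684742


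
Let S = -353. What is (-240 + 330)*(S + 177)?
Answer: -15840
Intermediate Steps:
(-240 + 330)*(S + 177) = (-240 + 330)*(-353 + 177) = 90*(-176) = -15840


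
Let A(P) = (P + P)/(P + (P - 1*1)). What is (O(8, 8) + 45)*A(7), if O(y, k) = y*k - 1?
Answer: 1512/13 ≈ 116.31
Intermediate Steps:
O(y, k) = -1 + k*y (O(y, k) = k*y - 1 = -1 + k*y)
A(P) = 2*P/(-1 + 2*P) (A(P) = (2*P)/(P + (P - 1)) = (2*P)/(P + (-1 + P)) = (2*P)/(-1 + 2*P) = 2*P/(-1 + 2*P))
(O(8, 8) + 45)*A(7) = ((-1 + 8*8) + 45)*(2*7/(-1 + 2*7)) = ((-1 + 64) + 45)*(2*7/(-1 + 14)) = (63 + 45)*(2*7/13) = 108*(2*7*(1/13)) = 108*(14/13) = 1512/13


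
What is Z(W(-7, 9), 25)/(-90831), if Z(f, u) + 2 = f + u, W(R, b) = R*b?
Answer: 40/90831 ≈ 0.00044038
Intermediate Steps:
Z(f, u) = -2 + f + u (Z(f, u) = -2 + (f + u) = -2 + f + u)
Z(W(-7, 9), 25)/(-90831) = (-2 - 7*9 + 25)/(-90831) = (-2 - 63 + 25)*(-1/90831) = -40*(-1/90831) = 40/90831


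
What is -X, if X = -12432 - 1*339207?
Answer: 351639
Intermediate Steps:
X = -351639 (X = -12432 - 339207 = -351639)
-X = -1*(-351639) = 351639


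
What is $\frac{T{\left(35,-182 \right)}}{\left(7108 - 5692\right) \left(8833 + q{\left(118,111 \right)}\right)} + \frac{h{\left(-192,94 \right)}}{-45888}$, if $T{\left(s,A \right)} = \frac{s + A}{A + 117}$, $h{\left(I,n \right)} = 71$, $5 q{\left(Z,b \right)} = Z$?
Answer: $- \frac{267915363}{173176524352} \approx -0.0015471$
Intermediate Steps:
$q{\left(Z,b \right)} = \frac{Z}{5}$
$T{\left(s,A \right)} = \frac{A + s}{117 + A}$
$\frac{T{\left(35,-182 \right)}}{\left(7108 - 5692\right) \left(8833 + q{\left(118,111 \right)}\right)} + \frac{h{\left(-192,94 \right)}}{-45888} = \frac{\frac{1}{117 - 182} \left(-182 + 35\right)}{\left(7108 - 5692\right) \left(8833 + \frac{1}{5} \cdot 118\right)} + \frac{71}{-45888} = \frac{\frac{1}{-65} \left(-147\right)}{1416 \left(8833 + \frac{118}{5}\right)} + 71 \left(- \frac{1}{45888}\right) = \frac{\left(- \frac{1}{65}\right) \left(-147\right)}{1416 \cdot \frac{44283}{5}} - \frac{71}{45888} = \frac{147}{65 \cdot \frac{62704728}{5}} - \frac{71}{45888} = \frac{147}{65} \cdot \frac{5}{62704728} - \frac{71}{45888} = \frac{49}{271720488} - \frac{71}{45888} = - \frac{267915363}{173176524352}$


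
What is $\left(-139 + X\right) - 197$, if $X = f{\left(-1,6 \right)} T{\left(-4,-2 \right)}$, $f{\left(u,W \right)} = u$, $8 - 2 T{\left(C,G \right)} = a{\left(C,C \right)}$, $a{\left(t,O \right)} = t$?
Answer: $-342$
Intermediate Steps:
$T{\left(C,G \right)} = 4 - \frac{C}{2}$
$X = -6$ ($X = - (4 - -2) = - (4 + 2) = \left(-1\right) 6 = -6$)
$\left(-139 + X\right) - 197 = \left(-139 - 6\right) - 197 = -145 - 197 = -342$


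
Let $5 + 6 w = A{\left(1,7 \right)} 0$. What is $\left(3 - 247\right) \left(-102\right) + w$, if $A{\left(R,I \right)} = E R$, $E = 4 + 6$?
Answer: $\frac{149323}{6} \approx 24887.0$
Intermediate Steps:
$E = 10$
$A{\left(R,I \right)} = 10 R$
$w = - \frac{5}{6}$ ($w = - \frac{5}{6} + \frac{10 \cdot 1 \cdot 0}{6} = - \frac{5}{6} + \frac{10 \cdot 0}{6} = - \frac{5}{6} + \frac{1}{6} \cdot 0 = - \frac{5}{6} + 0 = - \frac{5}{6} \approx -0.83333$)
$\left(3 - 247\right) \left(-102\right) + w = \left(3 - 247\right) \left(-102\right) - \frac{5}{6} = \left(-244\right) \left(-102\right) - \frac{5}{6} = 24888 - \frac{5}{6} = \frac{149323}{6}$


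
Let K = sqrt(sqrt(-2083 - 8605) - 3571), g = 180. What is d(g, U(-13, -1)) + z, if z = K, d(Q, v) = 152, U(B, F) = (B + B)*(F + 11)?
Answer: 152 + sqrt(-3571 + 8*I*sqrt(167)) ≈ 152.86 + 59.764*I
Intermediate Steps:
U(B, F) = 2*B*(11 + F) (U(B, F) = (2*B)*(11 + F) = 2*B*(11 + F))
K = sqrt(-3571 + 8*I*sqrt(167)) (K = sqrt(sqrt(-10688) - 3571) = sqrt(8*I*sqrt(167) - 3571) = sqrt(-3571 + 8*I*sqrt(167)) ≈ 0.8649 + 59.764*I)
z = sqrt(-3571 + 8*I*sqrt(167)) ≈ 0.8649 + 59.764*I
d(g, U(-13, -1)) + z = 152 + sqrt(-3571 + 8*I*sqrt(167))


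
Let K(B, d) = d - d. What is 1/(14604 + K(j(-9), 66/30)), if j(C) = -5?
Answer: 1/14604 ≈ 6.8474e-5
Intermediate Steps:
K(B, d) = 0
1/(14604 + K(j(-9), 66/30)) = 1/(14604 + 0) = 1/14604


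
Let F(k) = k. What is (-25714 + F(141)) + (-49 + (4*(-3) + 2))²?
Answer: -22092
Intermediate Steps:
(-25714 + F(141)) + (-49 + (4*(-3) + 2))² = (-25714 + 141) + (-49 + (4*(-3) + 2))² = -25573 + (-49 + (-12 + 2))² = -25573 + (-49 - 10)² = -25573 + (-59)² = -25573 + 3481 = -22092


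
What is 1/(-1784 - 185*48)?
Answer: -1/10664 ≈ -9.3773e-5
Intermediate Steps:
1/(-1784 - 185*48) = 1/(-1784 - 1*8880) = 1/(-1784 - 8880) = 1/(-10664) = -1/10664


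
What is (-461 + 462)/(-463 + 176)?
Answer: -1/287 ≈ -0.0034843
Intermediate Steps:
(-461 + 462)/(-463 + 176) = 1/(-287) = 1*(-1/287) = -1/287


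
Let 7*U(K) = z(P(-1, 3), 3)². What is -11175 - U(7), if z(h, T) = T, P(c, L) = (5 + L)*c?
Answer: -78234/7 ≈ -11176.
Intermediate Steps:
P(c, L) = c*(5 + L)
U(K) = 9/7 (U(K) = (⅐)*3² = (⅐)*9 = 9/7)
-11175 - U(7) = -11175 - 1*9/7 = -11175 - 9/7 = -78234/7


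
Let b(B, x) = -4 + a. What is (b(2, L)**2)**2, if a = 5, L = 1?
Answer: 1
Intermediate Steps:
b(B, x) = 1 (b(B, x) = -4 + 5 = 1)
(b(2, L)**2)**2 = (1**2)**2 = 1**2 = 1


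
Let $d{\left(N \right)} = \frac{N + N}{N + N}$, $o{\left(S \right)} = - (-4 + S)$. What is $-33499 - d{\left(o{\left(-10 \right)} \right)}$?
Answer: $-33500$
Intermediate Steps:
$o{\left(S \right)} = 4 - S$
$d{\left(N \right)} = 1$ ($d{\left(N \right)} = \frac{2 N}{2 N} = 2 N \frac{1}{2 N} = 1$)
$-33499 - d{\left(o{\left(-10 \right)} \right)} = -33499 - 1 = -33500$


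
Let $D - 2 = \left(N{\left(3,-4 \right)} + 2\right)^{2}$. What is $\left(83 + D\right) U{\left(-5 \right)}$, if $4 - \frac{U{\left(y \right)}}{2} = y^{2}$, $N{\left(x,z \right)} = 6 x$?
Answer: $-20370$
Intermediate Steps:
$D = 402$ ($D = 2 + \left(6 \cdot 3 + 2\right)^{2} = 2 + \left(18 + 2\right)^{2} = 2 + 20^{2} = 2 + 400 = 402$)
$U{\left(y \right)} = 8 - 2 y^{2}$
$\left(83 + D\right) U{\left(-5 \right)} = \left(83 + 402\right) \left(8 - 2 \left(-5\right)^{2}\right) = 485 \left(8 - 50\right) = 485 \left(-42\right) = -20370$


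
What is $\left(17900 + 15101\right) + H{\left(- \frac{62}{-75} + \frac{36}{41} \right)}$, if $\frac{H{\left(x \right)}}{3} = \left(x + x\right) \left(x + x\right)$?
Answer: $\frac{104124941131}{3151875} \approx 33036.0$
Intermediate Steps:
$H{\left(x \right)} = 12 x^{2}$ ($H{\left(x \right)} = 3 \left(x + x\right) \left(x + x\right) = 3 \cdot 2 x 2 x = 3 \cdot 4 x^{2} = 12 x^{2}$)
$\left(17900 + 15101\right) + H{\left(- \frac{62}{-75} + \frac{36}{41} \right)} = \left(17900 + 15101\right) + 12 \left(- \frac{62}{-75} + \frac{36}{41}\right)^{2} = 33001 + 12 \left(\left(-62\right) \left(- \frac{1}{75}\right) + 36 \cdot \frac{1}{41}\right)^{2} = 33001 + 12 \left(\frac{62}{75} + \frac{36}{41}\right)^{2} = 33001 + 12 \left(\frac{5242}{3075}\right)^{2} = 33001 + 12 \cdot \frac{27478564}{9455625} = 33001 + \frac{109914256}{3151875} = \frac{104124941131}{3151875}$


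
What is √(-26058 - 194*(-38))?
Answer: I*√18686 ≈ 136.7*I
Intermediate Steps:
√(-26058 - 194*(-38)) = √(-26058 + 7372) = √(-18686) = I*√18686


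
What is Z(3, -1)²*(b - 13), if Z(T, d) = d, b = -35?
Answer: -48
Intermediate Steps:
Z(3, -1)²*(b - 13) = (-1)²*(-35 - 13) = 1*(-48) = -48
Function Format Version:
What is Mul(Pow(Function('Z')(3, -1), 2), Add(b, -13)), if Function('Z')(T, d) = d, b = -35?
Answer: -48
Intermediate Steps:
Mul(Pow(Function('Z')(3, -1), 2), Add(b, -13)) = Mul(Pow(-1, 2), Add(-35, -13)) = Mul(1, -48) = -48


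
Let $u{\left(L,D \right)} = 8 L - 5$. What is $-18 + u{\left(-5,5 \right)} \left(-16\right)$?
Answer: $702$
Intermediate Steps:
$u{\left(L,D \right)} = -5 + 8 L$
$-18 + u{\left(-5,5 \right)} \left(-16\right) = -18 + \left(-5 + 8 \left(-5\right)\right) \left(-16\right) = -18 + \left(-5 - 40\right) \left(-16\right) = -18 - -720 = -18 + 720 = 702$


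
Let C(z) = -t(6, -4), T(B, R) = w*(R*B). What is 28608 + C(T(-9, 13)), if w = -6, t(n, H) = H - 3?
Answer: 28615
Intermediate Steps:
t(n, H) = -3 + H
T(B, R) = -6*B*R (T(B, R) = -6*R*B = -6*B*R)
C(z) = 7 (C(z) = -(-3 - 4) = -1*(-7) = 7)
28608 + C(T(-9, 13)) = 28608 + 7 = 28615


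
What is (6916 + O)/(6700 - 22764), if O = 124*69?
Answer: -967/1004 ≈ -0.96315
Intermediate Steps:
O = 8556
(6916 + O)/(6700 - 22764) = (6916 + 8556)/(6700 - 22764) = 15472/(-16064) = 15472*(-1/16064) = -967/1004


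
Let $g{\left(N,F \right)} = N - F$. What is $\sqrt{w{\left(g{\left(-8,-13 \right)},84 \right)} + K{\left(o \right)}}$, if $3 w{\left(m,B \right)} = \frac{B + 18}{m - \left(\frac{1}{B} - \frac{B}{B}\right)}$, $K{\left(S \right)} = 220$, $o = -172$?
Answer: $\frac{2 \sqrt{14274637}}{503} \approx 15.023$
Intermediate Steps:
$w{\left(m,B \right)} = \frac{18 + B}{3 \left(1 + m - \frac{1}{B}\right)}$ ($w{\left(m,B \right)} = \frac{\left(B + 18\right) \frac{1}{m - \left(\frac{1}{B} - \frac{B}{B}\right)}}{3} = \frac{\left(18 + B\right) \frac{1}{m + \left(1 - \frac{1}{B}\right)}}{3} = \frac{\left(18 + B\right) \frac{1}{1 + m - \frac{1}{B}}}{3} = \frac{\frac{1}{1 + m - \frac{1}{B}} \left(18 + B\right)}{3} = \frac{18 + B}{3 \left(1 + m - \frac{1}{B}\right)}$)
$\sqrt{w{\left(g{\left(-8,-13 \right)},84 \right)} + K{\left(o \right)}} = \sqrt{\frac{1}{3} \cdot 84 \frac{1}{-1 + 84 + 84 \left(-8 - -13\right)} \left(18 + 84\right) + 220} = \sqrt{\frac{1}{3} \cdot 84 \frac{1}{-1 + 84 + 84 \left(-8 + 13\right)} 102 + 220} = \sqrt{\frac{1}{3} \cdot 84 \frac{1}{-1 + 84 + 84 \cdot 5} \cdot 102 + 220} = \sqrt{\frac{1}{3} \cdot 84 \frac{1}{-1 + 84 + 420} \cdot 102 + 220} = \sqrt{\frac{1}{3} \cdot 84 \cdot \frac{1}{503} \cdot 102 + 220} = \sqrt{\frac{2856}{503} + 220} = \sqrt{\frac{113516}{503}} = \frac{2 \sqrt{14274637}}{503}$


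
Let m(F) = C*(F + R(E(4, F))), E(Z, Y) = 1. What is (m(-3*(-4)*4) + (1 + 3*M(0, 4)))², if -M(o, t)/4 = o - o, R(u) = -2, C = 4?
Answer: 34225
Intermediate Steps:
M(o, t) = 0 (M(o, t) = -4*(o - o) = -4*0 = 0)
m(F) = -8 + 4*F (m(F) = 4*(F - 2) = 4*(-2 + F) = -8 + 4*F)
(m(-3*(-4)*4) + (1 + 3*M(0, 4)))² = ((-8 + 4*(-3*(-4)*4)) + (1 + 3*0))² = ((-8 + 4*(12*4)) + (1 + 0))² = ((-8 + 4*48) + 1)² = ((-8 + 192) + 1)² = (184 + 1)² = 185² = 34225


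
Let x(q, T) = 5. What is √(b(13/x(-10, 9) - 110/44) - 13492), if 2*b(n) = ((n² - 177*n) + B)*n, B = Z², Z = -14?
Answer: 3*I*√14981205/100 ≈ 116.12*I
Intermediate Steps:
B = 196 (B = (-14)² = 196)
b(n) = n*(196 + n² - 177*n)/2 (b(n) = (((n² - 177*n) + 196)*n)/2 = ((196 + n² - 177*n)*n)/2 = (n*(196 + n² - 177*n))/2 = n*(196 + n² - 177*n)/2)
√(b(13/x(-10, 9) - 110/44) - 13492) = √((13/5 - 110/44)*(196 + (13/5 - 110/44)² - 177*(13/5 - 110/44))/2 - 13492) = √((13*(⅕) - 110*1/44)*(196 + (13*(⅕) - 110*1/44)² - 177*(13*(⅕) - 110*1/44))/2 - 13492) = √((13/5 - 5/2)*(196 + (13/5 - 5/2)² - 177*(13/5 - 5/2))/2 - 13492) = √((½)*(⅒)*(196 + (⅒)² - 177*⅒) - 13492) = √((½)*(⅒)*(196 + 1/100 - 177/10) - 13492) = √((½)*(⅒)*(17831/100) - 13492) = √(17831/2000 - 13492) = √(-26966169/2000) = 3*I*√14981205/100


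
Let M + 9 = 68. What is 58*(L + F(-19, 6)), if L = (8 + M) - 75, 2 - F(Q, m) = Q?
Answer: 754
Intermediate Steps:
M = 59 (M = -9 + 68 = 59)
F(Q, m) = 2 - Q
L = -8 (L = (8 + 59) - 75 = 67 - 75 = -8)
58*(L + F(-19, 6)) = 58*(-8 + (2 - 1*(-19))) = 58*(-8 + (2 + 19)) = 58*(-8 + 21) = 58*13 = 754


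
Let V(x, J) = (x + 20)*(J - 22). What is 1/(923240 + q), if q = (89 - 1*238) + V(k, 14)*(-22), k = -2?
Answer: 1/926259 ≈ 1.0796e-6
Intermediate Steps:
V(x, J) = (-22 + J)*(20 + x) (V(x, J) = (20 + x)*(-22 + J) = (-22 + J)*(20 + x))
q = 3019 (q = (89 - 1*238) + (-440 - 22*(-2) + 20*14 + 14*(-2))*(-22) = (89 - 238) + (-440 + 44 + 280 - 28)*(-22) = -149 - 144*(-22) = -149 + 3168 = 3019)
1/(923240 + q) = 1/(923240 + 3019) = 1/926259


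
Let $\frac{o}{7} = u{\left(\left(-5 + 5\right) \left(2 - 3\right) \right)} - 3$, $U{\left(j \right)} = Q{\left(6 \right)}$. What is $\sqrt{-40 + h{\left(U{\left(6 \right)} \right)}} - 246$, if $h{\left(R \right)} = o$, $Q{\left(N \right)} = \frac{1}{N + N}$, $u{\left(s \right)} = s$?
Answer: $-246 + i \sqrt{61} \approx -246.0 + 7.8102 i$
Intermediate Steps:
$Q{\left(N \right)} = \frac{1}{2 N}$
$U{\left(j \right)} = \frac{1}{12}$ ($U{\left(j \right)} = \frac{1}{2 \cdot 6} = \frac{1}{2} \cdot \frac{1}{6} = \frac{1}{12}$)
$o = -21$ ($o = 7 \left(\left(-5 + 5\right) \left(2 - 3\right) - 3\right) = 7 \left(0 \left(-1\right) - 3\right) = 7 \left(0 - 3\right) = 7 \left(-3\right) = -21$)
$h{\left(R \right)} = -21$
$\sqrt{-40 + h{\left(U{\left(6 \right)} \right)}} - 246 = \sqrt{-40 - 21} - 246 = \sqrt{-61} - 246 = i \sqrt{61} - 246 = -246 + i \sqrt{61}$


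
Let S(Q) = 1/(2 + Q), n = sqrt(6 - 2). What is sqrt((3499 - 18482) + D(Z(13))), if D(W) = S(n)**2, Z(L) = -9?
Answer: I*sqrt(239727)/4 ≈ 122.4*I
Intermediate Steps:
n = 2 (n = sqrt(4) = 2)
D(W) = 1/16 (D(W) = (1/(2 + 2))**2 = (1/4)**2 = 1/16)
sqrt((3499 - 18482) + D(Z(13))) = sqrt((3499 - 18482) + 1/16) = sqrt(-14983 + 1/16) = sqrt(-239727/16) = I*sqrt(239727)/4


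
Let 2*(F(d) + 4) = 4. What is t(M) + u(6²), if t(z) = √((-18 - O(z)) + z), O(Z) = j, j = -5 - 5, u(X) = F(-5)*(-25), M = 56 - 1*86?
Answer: 50 + I*√38 ≈ 50.0 + 6.1644*I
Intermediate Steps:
F(d) = -2 (F(d) = -4 + (½)*4 = -4 + 2 = -2)
M = -30 (M = 56 - 86 = -30)
u(X) = 50 (u(X) = -2*(-25) = 50)
j = -10
O(Z) = -10
t(z) = √(-8 + z) (t(z) = √((-18 - 1*(-10)) + z) = √((-18 + 10) + z) = √(-8 + z))
t(M) + u(6²) = √(-8 - 30) + 50 = √(-38) + 50 = I*√38 + 50 = 50 + I*√38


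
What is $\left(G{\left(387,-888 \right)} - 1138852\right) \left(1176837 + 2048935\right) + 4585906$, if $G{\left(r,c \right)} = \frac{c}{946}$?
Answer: $- \frac{157968039440922}{43} \approx -3.6737 \cdot 10^{12}$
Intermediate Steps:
$G{\left(r,c \right)} = \frac{c}{946}$ ($G{\left(r,c \right)} = c \frac{1}{946} = \frac{c}{946}$)
$\left(G{\left(387,-888 \right)} - 1138852\right) \left(1176837 + 2048935\right) + 4585906 = \left(\frac{1}{946} \left(-888\right) - 1138852\right) \left(1176837 + 2048935\right) + 4585906 = \left(- \frac{444}{473} - 1138852\right) 3225772 + 4585906 = \left(- \frac{538677440}{473}\right) 3225772 + 4585906 = - \frac{157968236634880}{43} + 4585906 = - \frac{157968039440922}{43}$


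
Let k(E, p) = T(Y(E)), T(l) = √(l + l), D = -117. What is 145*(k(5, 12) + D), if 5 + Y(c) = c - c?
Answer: -16965 + 145*I*√10 ≈ -16965.0 + 458.53*I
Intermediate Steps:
Y(c) = -5 (Y(c) = -5 + (c - c) = -5 + 0 = -5)
T(l) = √2*√l (T(l) = √(2*l) = √2*√l)
k(E, p) = I*√10 (k(E, p) = √2*√(-5) = √2*(I*√5) = I*√10)
145*(k(5, 12) + D) = 145*(I*√10 - 117) = 145*(-117 + I*√10) = -16965 + 145*I*√10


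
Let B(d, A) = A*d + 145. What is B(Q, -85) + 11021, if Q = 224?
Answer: -7874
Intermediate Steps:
B(d, A) = 145 + A*d
B(Q, -85) + 11021 = (145 - 85*224) + 11021 = (145 - 19040) + 11021 = -18895 + 11021 = -7874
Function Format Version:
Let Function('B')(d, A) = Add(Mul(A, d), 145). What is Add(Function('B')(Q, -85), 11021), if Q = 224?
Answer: -7874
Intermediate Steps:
Function('B')(d, A) = Add(145, Mul(A, d))
Add(Function('B')(Q, -85), 11021) = Add(Add(145, Mul(-85, 224)), 11021) = Add(Add(145, -19040), 11021) = Add(-18895, 11021) = -7874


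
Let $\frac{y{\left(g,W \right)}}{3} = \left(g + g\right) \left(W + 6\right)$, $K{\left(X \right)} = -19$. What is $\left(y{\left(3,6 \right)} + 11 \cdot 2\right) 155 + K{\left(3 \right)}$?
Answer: $36871$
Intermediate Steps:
$y{\left(g,W \right)} = 6 g \left(6 + W\right)$ ($y{\left(g,W \right)} = 3 \left(g + g\right) \left(W + 6\right) = 3 \cdot 2 g \left(6 + W\right) = 6 g \left(6 + W\right)$)
$\left(y{\left(3,6 \right)} + 11 \cdot 2\right) 155 + K{\left(3 \right)} = \left(6 \cdot 3 \left(6 + 6\right) + 11 \cdot 2\right) 155 - 19 = \left(6 \cdot 3 \cdot 12 + 22\right) 155 - 19 = \left(216 + 22\right) 155 - 19 = 238 \cdot 155 - 19 = 36890 - 19 = 36871$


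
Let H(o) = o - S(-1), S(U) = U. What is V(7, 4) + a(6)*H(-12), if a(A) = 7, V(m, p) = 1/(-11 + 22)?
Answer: -846/11 ≈ -76.909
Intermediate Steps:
V(m, p) = 1/11
H(o) = 1 + o (H(o) = o - 1*(-1) = o + 1 = 1 + o)
V(7, 4) + a(6)*H(-12) = 1/11 + 7*(1 - 12) = 1/11 + 7*(-11) = 1/11 - 77 = -846/11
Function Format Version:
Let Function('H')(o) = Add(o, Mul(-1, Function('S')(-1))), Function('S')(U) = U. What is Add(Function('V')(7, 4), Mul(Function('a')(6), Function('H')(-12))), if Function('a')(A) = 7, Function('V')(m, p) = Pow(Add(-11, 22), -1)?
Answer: Rational(-846, 11) ≈ -76.909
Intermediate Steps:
Function('V')(m, p) = Rational(1, 11) (Function('V')(m, p) = Pow(11, -1) = Rational(1, 11))
Function('H')(o) = Add(1, o) (Function('H')(o) = Add(o, Mul(-1, -1)) = Add(o, 1) = Add(1, o))
Add(Function('V')(7, 4), Mul(Function('a')(6), Function('H')(-12))) = Add(Rational(1, 11), Mul(7, Add(1, -12))) = Add(Rational(1, 11), Mul(7, -11)) = Add(Rational(1, 11), -77) = Rational(-846, 11)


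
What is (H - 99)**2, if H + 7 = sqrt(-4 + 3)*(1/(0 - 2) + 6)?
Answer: 44823/4 - 1166*I ≈ 11206.0 - 1166.0*I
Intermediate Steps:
H = -7 + 11*I/2 (H = -7 + sqrt(-4 + 3)*(1/(0 - 2) + 6) = -7 + sqrt(-1)*(1/(-2) + 6) = -7 + I*(-1/2 + 6) = -7 + I*(11/2) = -7 + 11*I/2 ≈ -7.0 + 5.5*I)
(H - 99)**2 = ((-7 + 11*I/2) - 99)**2 = (-106 + 11*I/2)**2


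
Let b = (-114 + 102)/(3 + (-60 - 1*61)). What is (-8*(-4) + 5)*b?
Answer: 222/59 ≈ 3.7627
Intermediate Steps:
b = 6/59 (b = -12/(3 + (-60 - 61)) = -12/(3 - 121) = -12/(-118) = -12*(-1/118) = 6/59 ≈ 0.10169)
(-8*(-4) + 5)*b = (-8*(-4) + 5)*(6/59) = (32 + 5)*(6/59) = 37*(6/59) = 222/59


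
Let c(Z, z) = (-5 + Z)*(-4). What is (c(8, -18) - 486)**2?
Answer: 248004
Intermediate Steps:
c(Z, z) = 20 - 4*Z
(c(8, -18) - 486)**2 = ((20 - 4*8) - 486)**2 = ((20 - 32) - 486)**2 = (-12 - 486)**2 = (-498)**2 = 248004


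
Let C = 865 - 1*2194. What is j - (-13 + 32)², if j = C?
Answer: -1690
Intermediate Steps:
C = -1329 (C = 865 - 2194 = -1329)
j = -1329
j - (-13 + 32)² = -1329 - (-13 + 32)² = -1329 - 1*19² = -1329 - 1*361 = -1329 - 361 = -1690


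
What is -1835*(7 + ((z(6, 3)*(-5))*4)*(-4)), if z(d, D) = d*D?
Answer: -2655245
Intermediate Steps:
z(d, D) = D*d
-1835*(7 + ((z(6, 3)*(-5))*4)*(-4)) = -1835*(7 + (((3*6)*(-5))*4)*(-4)) = -1835*(7 + ((18*(-5))*4)*(-4)) = -1835*(7 - 90*4*(-4)) = -1835*(7 - 360*(-4)) = -1835*(7 + 1440) = -1835*1447 = -2655245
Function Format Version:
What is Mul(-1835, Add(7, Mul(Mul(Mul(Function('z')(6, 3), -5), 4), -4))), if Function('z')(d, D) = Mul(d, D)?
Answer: -2655245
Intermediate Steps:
Function('z')(d, D) = Mul(D, d)
Mul(-1835, Add(7, Mul(Mul(Mul(Function('z')(6, 3), -5), 4), -4))) = Mul(-1835, Add(7, Mul(Mul(Mul(Mul(3, 6), -5), 4), -4))) = Mul(-1835, Add(7, Mul(Mul(Mul(18, -5), 4), -4))) = Mul(-1835, Add(7, Mul(Mul(-90, 4), -4))) = Mul(-1835, Add(7, Mul(-360, -4))) = Mul(-1835, Add(7, 1440)) = Mul(-1835, 1447) = -2655245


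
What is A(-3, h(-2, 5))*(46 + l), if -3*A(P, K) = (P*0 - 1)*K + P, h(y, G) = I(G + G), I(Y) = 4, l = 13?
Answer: 413/3 ≈ 137.67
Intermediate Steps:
h(y, G) = 4
A(P, K) = -P/3 + K/3 (A(P, K) = -((P*0 - 1)*K + P)/3 = -((0 - 1)*K + P)/3 = -(-K + P)/3 = -(P - K)/3 = -P/3 + K/3)
A(-3, h(-2, 5))*(46 + l) = (-⅓*(-3) + (⅓)*4)*(46 + 13) = (1 + 4/3)*59 = (7/3)*59 = 413/3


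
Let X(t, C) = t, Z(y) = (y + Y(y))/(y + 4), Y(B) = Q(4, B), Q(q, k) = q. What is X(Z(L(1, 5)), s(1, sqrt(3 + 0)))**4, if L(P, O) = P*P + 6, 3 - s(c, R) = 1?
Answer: 1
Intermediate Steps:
Y(B) = 4
s(c, R) = 2 (s(c, R) = 3 - 1*1 = 3 - 1 = 2)
L(P, O) = 6 + P**2 (L(P, O) = P**2 + 6 = 6 + P**2)
Z(y) = 1 (Z(y) = (y + 4)/(y + 4) = (4 + y)/(4 + y) = 1)
X(Z(L(1, 5)), s(1, sqrt(3 + 0)))**4 = 1**4 = 1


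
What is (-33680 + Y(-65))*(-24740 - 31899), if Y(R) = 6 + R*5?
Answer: 1925669361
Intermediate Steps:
Y(R) = 6 + 5*R
(-33680 + Y(-65))*(-24740 - 31899) = (-33680 + (6 + 5*(-65)))*(-24740 - 31899) = (-33680 + (6 - 325))*(-56639) = (-33680 - 319)*(-56639) = -33999*(-56639) = 1925669361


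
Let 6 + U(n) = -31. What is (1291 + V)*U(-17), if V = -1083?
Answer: -7696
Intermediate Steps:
U(n) = -37 (U(n) = -6 - 31 = -37)
(1291 + V)*U(-17) = (1291 - 1083)*(-37) = 208*(-37) = -7696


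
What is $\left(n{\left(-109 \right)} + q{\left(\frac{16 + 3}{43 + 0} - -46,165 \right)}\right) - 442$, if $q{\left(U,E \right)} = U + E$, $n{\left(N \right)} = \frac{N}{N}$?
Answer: $- \frac{9871}{43} \approx -229.56$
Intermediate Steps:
$n{\left(N \right)} = 1$
$q{\left(U,E \right)} = E + U$
$\left(n{\left(-109 \right)} + q{\left(\frac{16 + 3}{43 + 0} - -46,165 \right)}\right) - 442 = \left(1 + \left(165 + \left(\frac{16 + 3}{43 + 0} - -46\right)\right)\right) - 442 = \left(1 + \left(165 + \left(\frac{19}{43} + 46\right)\right)\right) - 442 = \left(1 + \left(165 + \frac{1997}{43}\right)\right) - 442 = \left(1 + \frac{9092}{43}\right) - 442 = \frac{9135}{43} - 442 = - \frac{9871}{43}$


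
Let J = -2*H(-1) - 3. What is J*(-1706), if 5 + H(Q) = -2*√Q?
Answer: -11942 - 6824*I ≈ -11942.0 - 6824.0*I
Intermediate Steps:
H(Q) = -5 - 2*√Q
J = 7 + 4*I (J = -2*(-5 - 2*I) - 3 = (10 + 4*I) - 3 = 7 + 4*I ≈ 7.0 + 4.0*I)
J*(-1706) = (7 + 4*I)*(-1706) = -11942 - 6824*I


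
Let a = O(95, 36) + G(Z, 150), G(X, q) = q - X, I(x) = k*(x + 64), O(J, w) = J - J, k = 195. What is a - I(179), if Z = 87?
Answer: -47322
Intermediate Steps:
O(J, w) = 0
I(x) = 12480 + 195*x (I(x) = 195*(x + 64) = 195*(64 + x) = 12480 + 195*x)
a = 63 (a = 0 + (150 - 1*87) = 0 + (150 - 87) = 0 + 63 = 63)
a - I(179) = 63 - (12480 + 195*179) = 63 - (12480 + 34905) = 63 - 1*47385 = 63 - 47385 = -47322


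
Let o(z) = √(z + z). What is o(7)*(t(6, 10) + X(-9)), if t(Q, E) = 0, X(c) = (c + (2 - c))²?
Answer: 4*√14 ≈ 14.967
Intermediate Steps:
X(c) = 4 (X(c) = 2² = 4)
o(z) = √2*√z (o(z) = √(2*z) = √2*√z)
o(7)*(t(6, 10) + X(-9)) = (√2*√7)*(0 + 4) = √14*4 = 4*√14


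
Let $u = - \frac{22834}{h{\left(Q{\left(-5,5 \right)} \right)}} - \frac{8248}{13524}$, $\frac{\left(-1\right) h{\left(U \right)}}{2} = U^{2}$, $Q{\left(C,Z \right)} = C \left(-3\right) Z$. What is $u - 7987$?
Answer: $- \frac{50623587416}{6339375} \approx -7985.6$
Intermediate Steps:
$Q{\left(C,Z \right)} = - 3 C Z$
$h{\left(U \right)} = - 2 U^{2}$
$u = \frac{9000709}{6339375}$ ($u = - \frac{22834}{\left(-2\right) \left(\left(-3\right) \left(-5\right) 5\right)^{2}} - \frac{8248}{13524} = - \frac{22834}{\left(-2\right) 75^{2}} - \frac{2062}{3381} = - \frac{22834}{\left(-2\right) 5625} - \frac{2062}{3381} = - \frac{22834}{-11250} - \frac{2062}{3381} = \left(-22834\right) \left(- \frac{1}{11250}\right) - \frac{2062}{3381} = \frac{11417}{5625} - \frac{2062}{3381} = \frac{9000709}{6339375} \approx 1.4198$)
$u - 7987 = \frac{9000709}{6339375} - 7987 = - \frac{50623587416}{6339375}$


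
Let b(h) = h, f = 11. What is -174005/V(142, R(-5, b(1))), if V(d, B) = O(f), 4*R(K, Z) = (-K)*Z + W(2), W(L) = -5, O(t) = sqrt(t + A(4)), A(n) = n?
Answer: -34801*sqrt(15)/3 ≈ -44928.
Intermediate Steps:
O(t) = sqrt(4 + t) (O(t) = sqrt(t + 4) = sqrt(4 + t))
R(K, Z) = -5/4 - K*Z/4 (R(K, Z) = ((-K)*Z - 5)/4 = (-K*Z - 5)/4 = (-5 - K*Z)/4 = -5/4 - K*Z/4)
V(d, B) = sqrt(15) (V(d, B) = sqrt(4 + 11) = sqrt(15))
-174005/V(142, R(-5, b(1))) = -174005*sqrt(15)/15 = -34801*sqrt(15)/3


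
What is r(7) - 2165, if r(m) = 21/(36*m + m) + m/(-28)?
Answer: -320445/148 ≈ -2165.2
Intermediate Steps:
r(m) = -m/28 + 21/(37*m) (r(m) = 21/((37*m)) + m*(-1/28) = 21*(1/(37*m)) - m/28 = 21/(37*m) - m/28 = -m/28 + 21/(37*m))
r(7) - 2165 = (-1/28*7 + (21/37)/7) - 2165 = (-¼ + (21/37)*(⅐)) - 2165 = (-¼ + 3/37) - 2165 = -25/148 - 2165 = -320445/148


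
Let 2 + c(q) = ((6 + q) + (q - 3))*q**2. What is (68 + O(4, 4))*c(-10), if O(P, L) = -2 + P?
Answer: -119140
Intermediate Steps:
c(q) = -2 + q**2*(3 + 2*q) (c(q) = -2 + ((6 + q) + (q - 3))*q**2 = -2 + ((6 + q) + (-3 + q))*q**2 = -2 + (3 + 2*q)*q**2 = -2 + q**2*(3 + 2*q))
(68 + O(4, 4))*c(-10) = (68 + (-2 + 4))*(-2 + 2*(-10)**3 + 3*(-10)**2) = (68 + 2)*(-2 + 2*(-1000) + 3*100) = 70*(-2 - 2000 + 300) = 70*(-1702) = -119140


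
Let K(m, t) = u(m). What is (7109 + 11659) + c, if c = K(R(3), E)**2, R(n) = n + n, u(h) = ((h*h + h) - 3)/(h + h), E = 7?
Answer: 300457/16 ≈ 18779.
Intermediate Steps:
u(h) = (-3 + h + h**2)/(2*h) (u(h) = ((h**2 + h) - 3)/((2*h)) = ((h + h**2) - 3)*(1/(2*h)) = (-3 + h + h**2)*(1/(2*h)) = (-3 + h + h**2)/(2*h))
R(n) = 2*n
K(m, t) = (-3 + m*(1 + m))/(2*m)
c = 169/16 (c = ((-3 + (2*3)*(1 + 2*3))/(2*((2*3))))**2 = ((1/2)*(-3 + 6*(1 + 6))/6)**2 = ((1/2)*(1/6)*(-3 + 6*7))**2 = ((1/2)*(1/6)*(-3 + 42))**2 = ((1/2)*(1/6)*39)**2 = (13/4)**2 = 169/16 ≈ 10.563)
(7109 + 11659) + c = (7109 + 11659) + 169/16 = 18768 + 169/16 = 300457/16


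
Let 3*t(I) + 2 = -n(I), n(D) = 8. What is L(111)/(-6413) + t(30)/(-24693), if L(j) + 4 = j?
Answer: -7862323/475068627 ≈ -0.016550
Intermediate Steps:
L(j) = -4 + j
t(I) = -10/3 (t(I) = -⅔ + (-1*8)/3 = -⅔ + (⅓)*(-8) = -⅔ - 8/3 = -10/3)
L(111)/(-6413) + t(30)/(-24693) = (-4 + 111)/(-6413) - 10/3/(-24693) = 107*(-1/6413) - 10/3*(-1/24693) = -107/6413 + 10/74079 = -7862323/475068627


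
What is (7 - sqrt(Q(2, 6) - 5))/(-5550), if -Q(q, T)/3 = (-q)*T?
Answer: -7/5550 + sqrt(31)/5550 ≈ -0.00025806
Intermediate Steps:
Q(q, T) = 3*T*q (Q(q, T) = -3*(-q)*T = -(-3)*T*q = 3*T*q)
(7 - sqrt(Q(2, 6) - 5))/(-5550) = (7 - sqrt(3*6*2 - 5))/(-5550) = -(7 - sqrt(36 - 5))/5550 = -(7 - sqrt(31))/5550 = -7/5550 + sqrt(31)/5550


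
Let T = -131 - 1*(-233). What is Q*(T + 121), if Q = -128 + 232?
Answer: 23192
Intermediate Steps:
Q = 104
T = 102 (T = -131 + 233 = 102)
Q*(T + 121) = 104*(102 + 121) = 104*223 = 23192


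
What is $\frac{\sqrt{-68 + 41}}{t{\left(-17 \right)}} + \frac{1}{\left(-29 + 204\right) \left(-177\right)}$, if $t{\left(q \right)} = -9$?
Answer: $- \frac{1}{30975} - \frac{i \sqrt{3}}{3} \approx -3.2284 \cdot 10^{-5} - 0.57735 i$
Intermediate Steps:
$\frac{\sqrt{-68 + 41}}{t{\left(-17 \right)}} + \frac{1}{\left(-29 + 204\right) \left(-177\right)} = \frac{\sqrt{-68 + 41}}{-9} + \frac{1}{\left(-29 + 204\right) \left(-177\right)} = \sqrt{-27} \left(- \frac{1}{9}\right) + \frac{1}{175} \left(- \frac{1}{177}\right) = 3 i \sqrt{3} \left(- \frac{1}{9}\right) + \frac{1}{175} \left(- \frac{1}{177}\right) = - \frac{i \sqrt{3}}{3} - \frac{1}{30975} = - \frac{1}{30975} - \frac{i \sqrt{3}}{3}$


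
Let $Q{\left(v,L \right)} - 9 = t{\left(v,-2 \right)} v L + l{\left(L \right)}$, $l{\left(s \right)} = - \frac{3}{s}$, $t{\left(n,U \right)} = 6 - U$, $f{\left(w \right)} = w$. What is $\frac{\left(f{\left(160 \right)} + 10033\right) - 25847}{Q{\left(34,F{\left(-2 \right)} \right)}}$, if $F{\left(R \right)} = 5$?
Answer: $- \frac{39135}{3421} \approx -11.44$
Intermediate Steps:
$Q{\left(v,L \right)} = 9 - \frac{3}{L} + 8 L v$ ($Q{\left(v,L \right)} = 9 + \left(\left(6 - -2\right) v L - \frac{3}{L}\right) = 9 + \left(\left(6 + 2\right) v L - \frac{3}{L}\right) = 9 + \left(8 v L - \frac{3}{L}\right) = 9 + \left(8 L v - \frac{3}{L}\right) = 9 + \left(- \frac{3}{L} + 8 L v\right) = 9 - \frac{3}{L} + 8 L v$)
$\frac{\left(f{\left(160 \right)} + 10033\right) - 25847}{Q{\left(34,F{\left(-2 \right)} \right)}} = \frac{\left(160 + 10033\right) - 25847}{9 - \frac{3}{5} + 8 \cdot 5 \cdot 34} = \frac{10193 - 25847}{9 - \frac{3}{5} + 1360} = - \frac{15654}{9 - \frac{3}{5} + 1360} = - \frac{15654}{\frac{6842}{5}} = \left(-15654\right) \frac{5}{6842} = - \frac{39135}{3421}$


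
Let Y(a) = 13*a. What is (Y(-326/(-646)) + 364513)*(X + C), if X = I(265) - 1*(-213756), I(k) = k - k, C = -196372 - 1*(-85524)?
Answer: 12116369190744/323 ≈ 3.7512e+10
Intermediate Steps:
C = -110848 (C = -196372 + 85524 = -110848)
I(k) = 0
X = 213756 (X = 0 - 1*(-213756) = 0 + 213756 = 213756)
(Y(-326/(-646)) + 364513)*(X + C) = (13*(-326/(-646)) + 364513)*(213756 - 110848) = (13*(-326*(-1/646)) + 364513)*102908 = (13*(163/323) + 364513)*102908 = (2119/323 + 364513)*102908 = (117739818/323)*102908 = 12116369190744/323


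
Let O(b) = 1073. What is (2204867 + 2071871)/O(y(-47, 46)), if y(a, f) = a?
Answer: 4276738/1073 ≈ 3985.8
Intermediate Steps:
(2204867 + 2071871)/O(y(-47, 46)) = (2204867 + 2071871)/1073 = 4276738*(1/1073) = 4276738/1073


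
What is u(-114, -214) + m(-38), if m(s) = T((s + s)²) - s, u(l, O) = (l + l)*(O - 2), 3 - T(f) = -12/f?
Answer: 71173319/1444 ≈ 49289.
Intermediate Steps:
T(f) = 3 + 12/f (T(f) = 3 - (-12)/f = 3 + 12/f)
u(l, O) = 2*l*(-2 + O) (u(l, O) = (2*l)*(-2 + O) = 2*l*(-2 + O))
m(s) = 3 - s + 3/s² (m(s) = (3 + 12/((s + s)²)) - s = (3 + 12/((2*s)²)) - s = (3 + 12/((4*s²))) - s = (3 + 12*(1/(4*s²))) - s = (3 + 3/s²) - s = 3 - s + 3/s²)
u(-114, -214) + m(-38) = 2*(-114)*(-2 - 214) + (3 - 1*(-38) + 3/(-38)²) = 2*(-114)*(-216) + (3 + 38 + 3*(1/1444)) = 49248 + (3 + 38 + 3/1444) = 49248 + 59207/1444 = 71173319/1444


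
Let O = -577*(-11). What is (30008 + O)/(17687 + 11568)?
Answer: 7271/5851 ≈ 1.2427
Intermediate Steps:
O = 6347
(30008 + O)/(17687 + 11568) = (30008 + 6347)/(17687 + 11568) = 36355/29255 = 36355*(1/29255) = 7271/5851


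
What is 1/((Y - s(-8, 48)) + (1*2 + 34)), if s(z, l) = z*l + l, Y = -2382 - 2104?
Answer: -1/4114 ≈ -0.00024307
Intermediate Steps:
Y = -4486
s(z, l) = l + l*z (s(z, l) = l*z + l = l + l*z)
1/((Y - s(-8, 48)) + (1*2 + 34)) = 1/((-4486 - 48*(1 - 8)) + (1*2 + 34)) = 1/((-4486 - 48*(-7)) + (2 + 34)) = 1/((-4486 - 1*(-336)) + 36) = 1/((-4486 + 336) + 36) = 1/(-4150 + 36) = 1/(-4114) = -1/4114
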